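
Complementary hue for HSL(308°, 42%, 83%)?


Complement = opposite side of color wheel = hue + 180°
H' = (308 + 180) mod 360 = 128°
S and L unchanged.
= HSL(128°, 42%, 83%)


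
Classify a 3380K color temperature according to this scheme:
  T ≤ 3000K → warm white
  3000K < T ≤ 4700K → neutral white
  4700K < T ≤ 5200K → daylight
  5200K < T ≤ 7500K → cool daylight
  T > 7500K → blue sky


Temperature: 3380K
3000K < 3380K ≤ 4700K → neutral white
Classification: neutral white


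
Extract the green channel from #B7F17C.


Color: #B7F17C
R = B7 = 183
G = F1 = 241
B = 7C = 124
Green = 241


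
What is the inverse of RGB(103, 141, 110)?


Invert: (255-R, 255-G, 255-B)
R: 255-103 = 152
G: 255-141 = 114
B: 255-110 = 145
= RGB(152, 114, 145)


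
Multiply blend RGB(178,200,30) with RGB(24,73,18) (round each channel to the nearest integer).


Multiply: C = A×B/255, rounded to nearest integer
R: 178×24/255 = 4272/255 ≈ 16.753 → 17
G: 200×73/255 = 14600/255 ≈ 57.255 → 57
B: 30×18/255 = 540/255 ≈ 2.118 → 2
= RGB(17, 57, 2)


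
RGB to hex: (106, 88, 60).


R = 106 → 6A (hex)
G = 88 → 58 (hex)
B = 60 → 3C (hex)
Hex = #6A583C


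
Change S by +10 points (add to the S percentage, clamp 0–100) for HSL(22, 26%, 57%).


Original S = 26%
Adjustment = +10 percentage points
New S = 26 + (10) = 36
Clamp to [0, 100] → 36
= HSL(22°, 36%, 57%)


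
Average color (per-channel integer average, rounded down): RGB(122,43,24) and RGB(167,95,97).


Midpoint: each channel = ⌊(C₁+C₂)/2⌋
R: ⌊(122+167)/2⌋ = 144
G: ⌊(43+95)/2⌋ = 69
B: ⌊(24+97)/2⌋ = 60
= RGB(144, 69, 60)


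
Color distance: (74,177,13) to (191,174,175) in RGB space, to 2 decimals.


d = √[(R₁-R₂)² + (G₁-G₂)² + (B₁-B₂)²]
d = √[(74-191)² + (177-174)² + (13-175)²]
d = √[13689 + 9 + 26244]
d = √39942
d ≈ 199.85


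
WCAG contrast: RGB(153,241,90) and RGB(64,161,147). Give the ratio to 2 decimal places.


Linearize each sRGB channel c=v/255: c/12.92 if c ≤ 0.04045 else ((c+0.055)/1.055)^2.4
L = 0.2126×R_lin + 0.7152×G_lin + 0.0722×B_lin
Color 1 (153,241,90):
  R=153: 153/255≈0.6000 > 0.04045 → ((0.6000+0.055)/1.055)^2.4 ≈ 0.31855
  G=241: 241/255≈0.9451 > 0.04045 → ((0.9451+0.055)/1.055)^2.4 ≈ 0.87962
  B=90: 90/255≈0.3529 > 0.04045 → ((0.3529+0.055)/1.055)^2.4 ≈ 0.10224
  L1 = 0.2126×0.31855 + 0.7152×0.87962 + 0.0722×0.10224 ≈ 0.70421
Color 2 (64,161,147):
  R=64: 64/255≈0.2510 > 0.04045 → ((0.2510+0.055)/1.055)^2.4 ≈ 0.05127
  G=161: 161/255≈0.6314 > 0.04045 → ((0.6314+0.055)/1.055)^2.4 ≈ 0.35640
  B=147: 147/255≈0.5765 > 0.04045 → ((0.5765+0.055)/1.055)^2.4 ≈ 0.29177
  L2 = 0.2126×0.05127 + 0.7152×0.35640 + 0.0722×0.29177 ≈ 0.28686
Lighter = 0.70421, Darker = 0.28686
Ratio = (L_lighter + 0.05) / (L_darker + 0.05)
Ratio = (0.70421 + 0.05) / (0.28686 + 0.05) = 0.75421 / 0.33686 ≈ 2.2389
Ratio ≈ 2.24:1


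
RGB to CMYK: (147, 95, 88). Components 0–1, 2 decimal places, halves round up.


R'=147/255≈0.5765, G'=95/255≈0.3725, B'=88/255≈0.3451
K = 1 - max(R',G',B') = 1 - 147/255 = 108/255 = 0.42352… → 0.42
(1-R'-K)/(1-K) simplifies to (max-R)/max with max = 147:
C = (147-147)/147 = 0/147 = 0 → 0.00
M = (147-95)/147 = 52/147 = 0.35374… → 0.35
Y = (147-88)/147 = 59/147 = 0.40136… → 0.40
= CMYK(0.00, 0.35, 0.40, 0.42)


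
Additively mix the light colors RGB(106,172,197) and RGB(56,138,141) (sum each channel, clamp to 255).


Additive: each channel = min(255, C₁+C₂)
R: 106+56 = 162 → 162
G: 172+138 = 310 → 255
B: 197+141 = 338 → 255
= RGB(162, 255, 255)


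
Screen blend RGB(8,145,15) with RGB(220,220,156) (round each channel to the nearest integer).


Screen: C = 255 - (255-A)×(255-B)/255, rounded to nearest integer
R: 255 - (255-8)×(255-220)/255 = 255 - 8645/255 ≈ 255 - 33.902 = 221.098 → 221
G: 255 - (255-145)×(255-220)/255 = 255 - 3850/255 ≈ 255 - 15.098 = 239.902 → 240
B: 255 - (255-15)×(255-156)/255 = 255 - 23760/255 ≈ 255 - 93.176 = 161.824 → 162
= RGB(221, 240, 162)


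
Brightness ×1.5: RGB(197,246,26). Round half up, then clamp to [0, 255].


Multiply each channel by 1.5, round half up, clamp to [0, 255]
R: 197×1.5 = 295.5 → round → 296 → clamp → 255
G: 246×1.5 = 369 → clamp → 255
B: 26×1.5 = 39
= RGB(255, 255, 39)


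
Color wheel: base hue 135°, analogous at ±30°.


Base hue: 135°
Left analog: (135 - 30) mod 360 = 105°
Right analog: (135 + 30) mod 360 = 165°
Analogous hues = 105° and 165°


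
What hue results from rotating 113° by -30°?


New hue = (H + rotation) mod 360
New hue = (113 -30) mod 360
= 83 mod 360
= 83°


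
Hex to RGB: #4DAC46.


4D → 77 (R)
AC → 172 (G)
46 → 70 (B)
= RGB(77, 172, 70)


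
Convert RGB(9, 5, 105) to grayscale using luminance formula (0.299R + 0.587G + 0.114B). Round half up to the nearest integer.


Gray = 0.299×R + 0.587×G + 0.114×B
Gray = 0.299×9 + 0.587×5 + 0.114×105
Gray = 2.691 + 2.935 + 11.970
Gray = 17.596 → round half up → 18
Gray = 18


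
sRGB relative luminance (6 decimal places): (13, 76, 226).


Linearize each channel (sRGB transfer function): c = v/255; c_lin = c/12.92 if c ≤ 0.04045, else ((c+0.055)/1.055)^2.4
  R: 13/255 ≈ 0.050980 > 0.04045 → ((0.050980+0.055)/1.055)^2.4 ≈ 0.004025
  G: 76/255 ≈ 0.298039 > 0.04045 → ((0.298039+0.055)/1.055)^2.4 ≈ 0.072272
  B: 226/255 ≈ 0.886275 > 0.04045 → ((0.886275+0.055)/1.055)^2.4 ≈ 0.760525
R_lin = 0.004025, G_lin = 0.072272, B_lin = 0.760525
L = 0.2126×R + 0.7152×G + 0.0722×B
L = 0.2126×0.004025 + 0.7152×0.072272 + 0.0722×0.760525
L ≈ 0.107454


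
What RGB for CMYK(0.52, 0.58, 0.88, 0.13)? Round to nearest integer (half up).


R = 255 × (1-C) × (1-K) = 255 × 0.48 × 0.87 = 106.488 → 106
G = 255 × (1-M) × (1-K) = 255 × 0.42 × 0.87 = 93.177 → 93
B = 255 × (1-Y) × (1-K) = 255 × 0.12 × 0.87 = 26.622 → 27
= RGB(106, 93, 27)


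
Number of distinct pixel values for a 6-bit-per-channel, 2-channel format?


Total bits = 6 bits/channel × 2 channels = 12 bits
Distinct pixel values = 2^12
= 4,096 pixel values


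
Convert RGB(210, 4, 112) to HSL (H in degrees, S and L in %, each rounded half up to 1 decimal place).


Normalize: R'=210/255≈0.8235, G'=4/255≈0.0157, B'=112/255≈0.4392
Max=210/255, Min=4/255, Δ=Max-Min=206/255
L = (Max+Min)/2 = (210+4)/510 = 214/510 = 0.41960… → L = 42.0%
L ≤ 0.5 → S = Δ/(Max+Min) = 206/(210+4) = 206/214 = 0.96261… → S = 96.3%
(the 1/255 factors cancel in S and H, so raw channel differences can be used)
Max is R' → H = 60 × (((G-B)/Δ) mod 6) = 60 × (((4-112)/206) mod 6)
  (-108)/206 = -0.5242…; negative, so add 6 → 5.4757…
  H = 60 × 5.4757… = 328.543…° → H = 328.5°
= HSL(328.5°, 96.3%, 42.0%)


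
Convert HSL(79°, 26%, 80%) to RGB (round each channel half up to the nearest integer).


H=79°, S=0.26, L=0.80
C = (1-|2L-1|)×S = (1-|0.60|)×0.26 = 0.104
H' = H/60 = 79/60 ≈ 1.3167; X = C×(1-|H' mod 2 - 1|) ≈ 0.0711
m = L - C/2 = 0.80 - 0.052 = 0.748
Sector ⌊H'⌋ = 1 → (R',G',B') = (≈0.0711, 0.104, 0.0)
RGB = ((R'+m)×255, (G'+m)×255, (B'+m)×255) = (208.862, 217.26, 190.74)
Round half up → RGB(209, 217, 191)


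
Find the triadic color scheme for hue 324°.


Triadic: equally spaced at 120° intervals
H1 = 324°
H2 = (324 + 120) mod 360 = 84°
H3 = (324 + 240) mod 360 = 204°
Triadic = 324°, 84°, 204°


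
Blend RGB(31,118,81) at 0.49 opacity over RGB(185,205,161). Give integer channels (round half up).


C = α×F + (1-α)×B, with 1-α = 0.51
R: 0.49×31 + 0.51×185 = 15.19 + 94.35 = 109.54 → 110
G: 0.49×118 + 0.51×205 = 57.82 + 104.55 = 162.37 → 162
B: 0.49×81 + 0.51×161 = 39.69 + 82.11 = 121.80 → 122
= RGB(110, 162, 122)


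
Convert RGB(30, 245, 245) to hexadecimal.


R = 30 → 1E (hex)
G = 245 → F5 (hex)
B = 245 → F5 (hex)
Hex = #1EF5F5


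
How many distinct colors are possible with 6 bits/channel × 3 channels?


Total bits = 6 bits/channel × 3 channels = 18 bits
Distinct colors = 2^18
= 262,144 colors


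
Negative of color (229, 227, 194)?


Invert: (255-R, 255-G, 255-B)
R: 255-229 = 26
G: 255-227 = 28
B: 255-194 = 61
= RGB(26, 28, 61)


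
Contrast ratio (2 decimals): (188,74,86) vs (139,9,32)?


Linearize each sRGB channel c=v/255: c/12.92 if c ≤ 0.04045 else ((c+0.055)/1.055)^2.4
L = 0.2126×R_lin + 0.7152×G_lin + 0.0722×B_lin
Color 1 (188,74,86):
  R=188: 188/255≈0.7373 > 0.04045 → ((0.7373+0.055)/1.055)^2.4 ≈ 0.50289
  G=74: 74/255≈0.2902 > 0.04045 → ((0.2902+0.055)/1.055)^2.4 ≈ 0.06848
  B=86: 86/255≈0.3373 > 0.04045 → ((0.3373+0.055)/1.055)^2.4 ≈ 0.09306
  L1 = 0.2126×0.50289 + 0.7152×0.06848 + 0.0722×0.09306 ≈ 0.16261
Color 2 (139,9,32):
  R=139: 139/255≈0.5451 > 0.04045 → ((0.5451+0.055)/1.055)^2.4 ≈ 0.25818
  G=9: 9/255≈0.0353 ≤ 0.04045 → 0.0353/12.92 ≈ 0.00273
  B=32: 32/255≈0.1255 > 0.04045 → ((0.1255+0.055)/1.055)^2.4 ≈ 0.01444
  L2 = 0.2126×0.25818 + 0.7152×0.00273 + 0.0722×0.01444 ≈ 0.05789
Lighter = 0.16261, Darker = 0.05789
Ratio = (L_lighter + 0.05) / (L_darker + 0.05)
Ratio = (0.16261 + 0.05) / (0.05789 + 0.05) = 0.21261 / 0.10789 ≈ 1.9707
Ratio ≈ 1.97:1


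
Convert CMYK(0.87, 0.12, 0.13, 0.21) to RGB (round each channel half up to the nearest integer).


R = 255 × (1-C) × (1-K) = 255 × 0.13 × 0.79 = 26.1885 → 26
G = 255 × (1-M) × (1-K) = 255 × 0.88 × 0.79 = 177.276 → 177
B = 255 × (1-Y) × (1-K) = 255 × 0.87 × 0.79 = 175.2615 → 175
= RGB(26, 177, 175)


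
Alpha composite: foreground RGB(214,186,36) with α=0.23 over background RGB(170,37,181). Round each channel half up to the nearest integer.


C = α×F + (1-α)×B, with 1-α = 0.77
R: 0.23×214 + 0.77×170 = 49.22 + 130.90 = 180.12 → 180
G: 0.23×186 + 0.77×37 = 42.78 + 28.49 = 71.27 → 71
B: 0.23×36 + 0.77×181 = 8.28 + 139.37 = 147.65 → 148
= RGB(180, 71, 148)


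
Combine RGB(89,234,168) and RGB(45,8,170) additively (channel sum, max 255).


Additive: each channel = min(255, C₁+C₂)
R: 89+45 = 134 → 134
G: 234+8 = 242 → 242
B: 168+170 = 338 → 255
= RGB(134, 242, 255)


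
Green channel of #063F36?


Color: #063F36
R = 06 = 6
G = 3F = 63
B = 36 = 54
Green = 63


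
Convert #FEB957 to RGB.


FE → 254 (R)
B9 → 185 (G)
57 → 87 (B)
= RGB(254, 185, 87)


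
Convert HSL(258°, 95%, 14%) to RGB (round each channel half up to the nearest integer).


H=258°, S=0.95, L=0.14
C = (1-|2L-1|)×S = (1-|-0.72|)×0.95 = 0.266
H' = H/60 = 258/60 ≈ 4.3000; X = C×(1-|H' mod 2 - 1|) = 0.0798
m = L - C/2 = 0.14 - 0.133 = 0.007
Sector ⌊H'⌋ = 4 → (R',G',B') = (0.0798, 0.0, 0.266)
RGB = ((R'+m)×255, (G'+m)×255, (B'+m)×255) = (22.134, 1.785, 69.615)
Round half up → RGB(22, 2, 70)


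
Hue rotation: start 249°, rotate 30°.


New hue = (H + rotation) mod 360
New hue = (249 + 30) mod 360
= 279 mod 360
= 279°


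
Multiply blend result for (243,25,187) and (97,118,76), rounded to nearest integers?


Multiply: C = A×B/255, rounded to nearest integer
R: 243×97/255 = 23571/255 ≈ 92.435 → 92
G: 25×118/255 = 2950/255 ≈ 11.569 → 12
B: 187×76/255 = 14212/255 ≈ 55.733 → 56
= RGB(92, 12, 56)


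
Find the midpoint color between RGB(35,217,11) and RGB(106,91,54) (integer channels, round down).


Midpoint: each channel = ⌊(C₁+C₂)/2⌋
R: ⌊(35+106)/2⌋ = 70
G: ⌊(217+91)/2⌋ = 154
B: ⌊(11+54)/2⌋ = 32
= RGB(70, 154, 32)


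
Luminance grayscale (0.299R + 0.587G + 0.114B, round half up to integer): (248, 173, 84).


Gray = 0.299×R + 0.587×G + 0.114×B
Gray = 0.299×248 + 0.587×173 + 0.114×84
Gray = 74.152 + 101.551 + 9.576
Gray = 185.279 → round half up → 185
Gray = 185


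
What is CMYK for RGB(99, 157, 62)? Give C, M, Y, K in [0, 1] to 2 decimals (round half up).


R'=99/255≈0.3882, G'=157/255≈0.6157, B'=62/255≈0.2431
K = 1 - max(R',G',B') = 1 - 157/255 = 98/255 = 0.38431… → 0.38
(1-R'-K)/(1-K) simplifies to (max-R)/max with max = 157:
C = (157-99)/157 = 58/157 = 0.36942… → 0.37
M = (157-157)/157 = 0/157 = 0 → 0.00
Y = (157-62)/157 = 95/157 = 0.60509… → 0.61
= CMYK(0.37, 0.00, 0.61, 0.38)


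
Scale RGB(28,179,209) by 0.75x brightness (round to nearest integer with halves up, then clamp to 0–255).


Multiply each channel by 0.75, round half up, clamp to [0, 255]
R: 28×0.75 = 21
G: 179×0.75 = 134.25 → round → 134
B: 209×0.75 = 156.75 → round → 157
= RGB(21, 134, 157)


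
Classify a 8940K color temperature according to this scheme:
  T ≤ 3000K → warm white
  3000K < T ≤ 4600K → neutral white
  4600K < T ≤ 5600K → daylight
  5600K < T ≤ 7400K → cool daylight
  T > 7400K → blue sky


Temperature: 8940K
8940K > 7400K → blue sky
Classification: blue sky


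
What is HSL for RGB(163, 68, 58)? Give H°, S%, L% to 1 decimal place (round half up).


Normalize: R'=163/255≈0.6392, G'=68/255≈0.2667, B'=58/255≈0.2275
Max=163/255, Min=58/255, Δ=Max-Min=105/255
L = (Max+Min)/2 = (163+58)/510 = 221/510 = 0.43333… → L = 43.3%
L ≤ 0.5 → S = Δ/(Max+Min) = 105/(163+58) = 105/221 = 0.47511… → S = 47.5%
(the 1/255 factors cancel in S and H, so raw channel differences can be used)
Max is R' → H = 60 × (((G-B)/Δ) mod 6) = 60 × (((68-58)/105) mod 6)
  10/105 = 0.0952…
  H = 60 × 0.0952… = 5.714…° → H = 5.7°
= HSL(5.7°, 47.5%, 43.3%)


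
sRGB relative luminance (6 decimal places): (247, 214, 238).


Linearize each channel (sRGB transfer function): c = v/255; c_lin = c/12.92 if c ≤ 0.04045, else ((c+0.055)/1.055)^2.4
  R: 247/255 ≈ 0.968627 > 0.04045 → ((0.968627+0.055)/1.055)^2.4 ≈ 0.930111
  G: 214/255 ≈ 0.839216 > 0.04045 → ((0.839216+0.055)/1.055)^2.4 ≈ 0.672443
  B: 238/255 ≈ 0.933333 > 0.04045 → ((0.933333+0.055)/1.055)^2.4 ≈ 0.854993
R_lin = 0.930111, G_lin = 0.672443, B_lin = 0.854993
L = 0.2126×R + 0.7152×G + 0.0722×B
L = 0.2126×0.930111 + 0.7152×0.672443 + 0.0722×0.854993
L ≈ 0.740403


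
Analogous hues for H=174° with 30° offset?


Base hue: 174°
Left analog: (174 - 30) mod 360 = 144°
Right analog: (174 + 30) mod 360 = 204°
Analogous hues = 144° and 204°


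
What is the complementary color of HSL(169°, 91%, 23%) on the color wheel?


Complement = opposite side of color wheel = hue + 180°
H' = (169 + 180) mod 360 = 349°
S and L unchanged.
= HSL(349°, 91%, 23%)


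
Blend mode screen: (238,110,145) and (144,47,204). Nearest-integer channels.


Screen: C = 255 - (255-A)×(255-B)/255, rounded to nearest integer
R: 255 - (255-238)×(255-144)/255 = 255 - 1887/255 ≈ 255 - 7.400 = 247.600 → 248
G: 255 - (255-110)×(255-47)/255 = 255 - 30160/255 ≈ 255 - 118.275 = 136.725 → 137
B: 255 - (255-145)×(255-204)/255 = 255 - 5610/255 ≈ 255 - 22.000 = 233.000 → 233
= RGB(248, 137, 233)


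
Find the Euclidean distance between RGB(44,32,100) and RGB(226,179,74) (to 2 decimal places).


d = √[(R₁-R₂)² + (G₁-G₂)² + (B₁-B₂)²]
d = √[(44-226)² + (32-179)² + (100-74)²]
d = √[33124 + 21609 + 676]
d = √55409
d ≈ 235.39


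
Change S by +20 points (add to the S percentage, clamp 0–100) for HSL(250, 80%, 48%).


Original S = 80%
Adjustment = +20 percentage points
New S = 80 + (20) = 100
Clamp to [0, 100] → 100
= HSL(250°, 100%, 48%)


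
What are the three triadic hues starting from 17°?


Triadic: equally spaced at 120° intervals
H1 = 17°
H2 = (17 + 120) mod 360 = 137°
H3 = (17 + 240) mod 360 = 257°
Triadic = 17°, 137°, 257°


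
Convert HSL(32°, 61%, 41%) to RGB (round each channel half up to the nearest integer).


H=32°, S=0.61, L=0.41
C = (1-|2L-1|)×S = (1-|-0.18|)×0.61 = 0.5002
H' = H/60 = 32/60 ≈ 0.5333; X = C×(1-|H' mod 2 - 1|) ≈ 0.2668
m = L - C/2 = 0.41 - 0.2501 = 0.1599
Sector ⌊H'⌋ = 0 → (R',G',B') = (0.5002, ≈0.2668, 0.0)
RGB = ((R'+m)×255, (G'+m)×255, (B'+m)×255) = (168.3255, 108.8017, 40.7745)
Round half up → RGB(168, 109, 41)


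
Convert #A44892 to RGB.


A4 → 164 (R)
48 → 72 (G)
92 → 146 (B)
= RGB(164, 72, 146)


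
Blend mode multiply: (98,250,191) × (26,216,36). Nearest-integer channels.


Multiply: C = A×B/255, rounded to nearest integer
R: 98×26/255 = 2548/255 ≈ 9.992 → 10
G: 250×216/255 = 54000/255 ≈ 211.765 → 212
B: 191×36/255 = 6876/255 ≈ 26.965 → 27
= RGB(10, 212, 27)


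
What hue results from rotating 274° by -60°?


New hue = (H + rotation) mod 360
New hue = (274 -60) mod 360
= 214 mod 360
= 214°


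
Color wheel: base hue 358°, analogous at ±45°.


Base hue: 358°
Left analog: (358 - 45) mod 360 = 313°
Right analog: (358 + 45) mod 360 = 43°
Analogous hues = 313° and 43°


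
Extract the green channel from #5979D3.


Color: #5979D3
R = 59 = 89
G = 79 = 121
B = D3 = 211
Green = 121


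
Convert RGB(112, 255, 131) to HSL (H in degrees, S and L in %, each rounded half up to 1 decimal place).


Normalize: R'=112/255≈0.4392, G'=255/255≈1.0000, B'=131/255≈0.5137
Max=255/255, Min=112/255, Δ=Max-Min=143/255
L = (Max+Min)/2 = (255+112)/510 = 367/510 = 0.71960… → L = 72.0%
L > 0.5 → S = Δ/(2-Max-Min) = 143/(510-255-112) = 143/143 = 1 → S = 100.0%
(the 1/255 factors cancel in S and H, so raw channel differences can be used)
Max is G' → H = 60 × ((B-R)/Δ + 2) = 60 × ((131-112)/143 + 2)
  19/143 + 2 = 0.1328… + 2 = 2.1328…
  H = 60 × 2.1328… = 127.972…° → H = 128.0°
= HSL(128.0°, 100.0%, 72.0%)


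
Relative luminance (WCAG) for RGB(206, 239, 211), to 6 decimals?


Linearize each channel (sRGB transfer function): c = v/255; c_lin = c/12.92 if c ≤ 0.04045, else ((c+0.055)/1.055)^2.4
  R: 206/255 ≈ 0.807843 > 0.04045 → ((0.807843+0.055)/1.055)^2.4 ≈ 0.617207
  G: 239/255 ≈ 0.937255 > 0.04045 → ((0.937255+0.055)/1.055)^2.4 ≈ 0.863157
  B: 211/255 ≈ 0.827451 > 0.04045 → ((0.827451+0.055)/1.055)^2.4 ≈ 0.651406
R_lin = 0.617207, G_lin = 0.863157, B_lin = 0.651406
L = 0.2126×R + 0.7152×G + 0.0722×B
L = 0.2126×0.617207 + 0.7152×0.863157 + 0.0722×0.651406
L ≈ 0.795580


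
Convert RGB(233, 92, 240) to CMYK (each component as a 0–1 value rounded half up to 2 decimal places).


R'=233/255≈0.9137, G'=92/255≈0.3608, B'=240/255≈0.9412
K = 1 - max(R',G',B') = 1 - 240/255 = 15/255 = 0.05882… → 0.06
(1-R'-K)/(1-K) simplifies to (max-R)/max with max = 240:
C = (240-233)/240 = 7/240 = 0.02916… → 0.03
M = (240-92)/240 = 148/240 = 0.61666… → 0.62
Y = (240-240)/240 = 0/240 = 0 → 0.00
= CMYK(0.03, 0.62, 0.00, 0.06)


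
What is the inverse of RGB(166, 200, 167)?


Invert: (255-R, 255-G, 255-B)
R: 255-166 = 89
G: 255-200 = 55
B: 255-167 = 88
= RGB(89, 55, 88)


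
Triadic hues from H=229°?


Triadic: equally spaced at 120° intervals
H1 = 229°
H2 = (229 + 120) mod 360 = 349°
H3 = (229 + 240) mod 360 = 109°
Triadic = 229°, 349°, 109°


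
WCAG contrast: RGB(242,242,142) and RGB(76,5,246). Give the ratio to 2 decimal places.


Linearize each sRGB channel c=v/255: c/12.92 if c ≤ 0.04045 else ((c+0.055)/1.055)^2.4
L = 0.2126×R_lin + 0.7152×G_lin + 0.0722×B_lin
Color 1 (242,242,142):
  R=242: 242/255≈0.9490 > 0.04045 → ((0.9490+0.055)/1.055)^2.4 ≈ 0.88792
  G=242: 242/255≈0.9490 > 0.04045 → ((0.9490+0.055)/1.055)^2.4 ≈ 0.88792
  B=142: 142/255≈0.5569 > 0.04045 → ((0.5569+0.055)/1.055)^2.4 ≈ 0.27050
  L1 = 0.2126×0.88792 + 0.7152×0.88792 + 0.0722×0.27050 ≈ 0.84335
Color 2 (76,5,246):
  R=76: 76/255≈0.2980 > 0.04045 → ((0.2980+0.055)/1.055)^2.4 ≈ 0.07227
  G=5: 5/255≈0.0196 ≤ 0.04045 → 0.0196/12.92 ≈ 0.00152
  B=246: 246/255≈0.9647 > 0.04045 → ((0.9647+0.055)/1.055)^2.4 ≈ 0.92158
  L2 = 0.2126×0.07227 + 0.7152×0.00152 + 0.0722×0.92158 ≈ 0.08299
Lighter = 0.84335, Darker = 0.08299
Ratio = (L_lighter + 0.05) / (L_darker + 0.05)
Ratio = (0.84335 + 0.05) / (0.08299 + 0.05) = 0.89335 / 0.13299 ≈ 6.7175
Ratio ≈ 6.72:1


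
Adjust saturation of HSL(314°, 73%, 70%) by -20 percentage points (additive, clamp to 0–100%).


Original S = 73%
Adjustment = -20 percentage points
New S = 73 + (-20) = 53
Clamp to [0, 100] → 53
= HSL(314°, 53%, 70%)


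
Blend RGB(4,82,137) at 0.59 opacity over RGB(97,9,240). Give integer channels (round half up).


C = α×F + (1-α)×B, with 1-α = 0.41
R: 0.59×4 + 0.41×97 = 2.36 + 39.77 = 42.13 → 42
G: 0.59×82 + 0.41×9 = 48.38 + 3.69 = 52.07 → 52
B: 0.59×137 + 0.41×240 = 80.83 + 98.40 = 179.23 → 179
= RGB(42, 52, 179)


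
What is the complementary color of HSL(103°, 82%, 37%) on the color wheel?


Complement = opposite side of color wheel = hue + 180°
H' = (103 + 180) mod 360 = 283°
S and L unchanged.
= HSL(283°, 82%, 37%)


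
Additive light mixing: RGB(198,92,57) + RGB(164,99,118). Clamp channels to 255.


Additive: each channel = min(255, C₁+C₂)
R: 198+164 = 362 → 255
G: 92+99 = 191 → 191
B: 57+118 = 175 → 175
= RGB(255, 191, 175)


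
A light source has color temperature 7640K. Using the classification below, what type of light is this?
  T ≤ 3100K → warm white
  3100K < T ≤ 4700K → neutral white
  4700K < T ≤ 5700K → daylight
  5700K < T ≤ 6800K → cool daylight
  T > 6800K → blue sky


Temperature: 7640K
7640K > 6800K → blue sky
Classification: blue sky


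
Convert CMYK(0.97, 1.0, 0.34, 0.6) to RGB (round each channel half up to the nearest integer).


R = 255 × (1-C) × (1-K) = 255 × 0.03 × 0.40 = 3.06 → 3
G = 255 × (1-M) × (1-K) = 255 × 0.00 × 0.40 = 0
B = 255 × (1-Y) × (1-K) = 255 × 0.66 × 0.40 = 67.32 → 67
= RGB(3, 0, 67)


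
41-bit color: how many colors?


Colors = 2^bits = 2^41
= 2,199,023,255,552 colors


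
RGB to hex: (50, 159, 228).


R = 50 → 32 (hex)
G = 159 → 9F (hex)
B = 228 → E4 (hex)
Hex = #329FE4


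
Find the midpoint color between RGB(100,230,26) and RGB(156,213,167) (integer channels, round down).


Midpoint: each channel = ⌊(C₁+C₂)/2⌋
R: ⌊(100+156)/2⌋ = 128
G: ⌊(230+213)/2⌋ = 221
B: ⌊(26+167)/2⌋ = 96
= RGB(128, 221, 96)


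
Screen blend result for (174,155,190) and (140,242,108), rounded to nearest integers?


Screen: C = 255 - (255-A)×(255-B)/255, rounded to nearest integer
R: 255 - (255-174)×(255-140)/255 = 255 - 9315/255 ≈ 255 - 36.529 = 218.471 → 218
G: 255 - (255-155)×(255-242)/255 = 255 - 1300/255 ≈ 255 - 5.098 = 249.902 → 250
B: 255 - (255-190)×(255-108)/255 = 255 - 9555/255 ≈ 255 - 37.471 = 217.529 → 218
= RGB(218, 250, 218)


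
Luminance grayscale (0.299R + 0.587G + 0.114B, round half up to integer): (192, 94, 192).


Gray = 0.299×R + 0.587×G + 0.114×B
Gray = 0.299×192 + 0.587×94 + 0.114×192
Gray = 57.408 + 55.178 + 21.888
Gray = 134.474 → round half up → 134
Gray = 134


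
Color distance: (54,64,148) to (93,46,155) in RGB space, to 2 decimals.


d = √[(R₁-R₂)² + (G₁-G₂)² + (B₁-B₂)²]
d = √[(54-93)² + (64-46)² + (148-155)²]
d = √[1521 + 324 + 49]
d = √1894
d ≈ 43.52


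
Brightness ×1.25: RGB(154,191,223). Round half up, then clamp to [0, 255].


Multiply each channel by 1.25, round half up, clamp to [0, 255]
R: 154×1.25 = 192.5 → round → 193
G: 191×1.25 = 238.75 → round → 239
B: 223×1.25 = 278.75 → round → 279 → clamp → 255
= RGB(193, 239, 255)


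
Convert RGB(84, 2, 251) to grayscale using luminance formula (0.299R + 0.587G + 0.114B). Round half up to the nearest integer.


Gray = 0.299×R + 0.587×G + 0.114×B
Gray = 0.299×84 + 0.587×2 + 0.114×251
Gray = 25.116 + 1.174 + 28.614
Gray = 54.904 → round half up → 55
Gray = 55


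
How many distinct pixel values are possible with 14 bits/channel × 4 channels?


Total bits = 14 bits/channel × 4 channels = 56 bits
Distinct pixel values = 2^56
= 72,057,594,037,927,936 pixel values


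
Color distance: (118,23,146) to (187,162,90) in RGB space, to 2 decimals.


d = √[(R₁-R₂)² + (G₁-G₂)² + (B₁-B₂)²]
d = √[(118-187)² + (23-162)² + (146-90)²]
d = √[4761 + 19321 + 3136]
d = √27218
d ≈ 164.98


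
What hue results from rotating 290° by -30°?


New hue = (H + rotation) mod 360
New hue = (290 -30) mod 360
= 260 mod 360
= 260°


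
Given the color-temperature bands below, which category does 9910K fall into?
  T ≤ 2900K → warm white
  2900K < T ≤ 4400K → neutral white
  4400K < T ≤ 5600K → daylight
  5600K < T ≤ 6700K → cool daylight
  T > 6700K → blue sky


Temperature: 9910K
9910K > 6700K → blue sky
Classification: blue sky


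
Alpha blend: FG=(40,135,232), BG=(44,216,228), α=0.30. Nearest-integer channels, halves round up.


C = α×F + (1-α)×B, with 1-α = 0.70
R: 0.30×40 + 0.70×44 = 12.00 + 30.80 = 42.80 → 43
G: 0.30×135 + 0.70×216 = 40.50 + 151.20 = 191.70 → 192
B: 0.30×232 + 0.70×228 = 69.60 + 159.60 = 229.20 → 229
= RGB(43, 192, 229)


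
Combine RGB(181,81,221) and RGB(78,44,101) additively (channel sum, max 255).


Additive: each channel = min(255, C₁+C₂)
R: 181+78 = 259 → 255
G: 81+44 = 125 → 125
B: 221+101 = 322 → 255
= RGB(255, 125, 255)


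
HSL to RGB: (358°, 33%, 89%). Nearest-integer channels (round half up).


H=358°, S=0.33, L=0.89
C = (1-|2L-1|)×S = (1-|0.78|)×0.33 = 0.0726
H' = H/60 = 358/60 ≈ 5.9667; X = C×(1-|H' mod 2 - 1|) = 0.00242
m = L - C/2 = 0.89 - 0.0363 = 0.8537
Sector ⌊H'⌋ = 5 → (R',G',B') = (0.0726, 0.0, 0.00242)
RGB = ((R'+m)×255, (G'+m)×255, (B'+m)×255) = (236.2065, 217.6935, 218.3106)
Round half up → RGB(236, 218, 218)


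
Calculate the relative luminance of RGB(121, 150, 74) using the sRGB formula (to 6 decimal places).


Linearize each channel (sRGB transfer function): c = v/255; c_lin = c/12.92 if c ≤ 0.04045, else ((c+0.055)/1.055)^2.4
  R: 121/255 ≈ 0.474510 > 0.04045 → ((0.474510+0.055)/1.055)^2.4 ≈ 0.191202
  G: 150/255 ≈ 0.588235 > 0.04045 → ((0.588235+0.055)/1.055)^2.4 ≈ 0.304987
  B: 74/255 ≈ 0.290196 > 0.04045 → ((0.290196+0.055)/1.055)^2.4 ≈ 0.068478
R_lin = 0.191202, G_lin = 0.304987, B_lin = 0.068478
L = 0.2126×R + 0.7152×G + 0.0722×B
L = 0.2126×0.191202 + 0.7152×0.304987 + 0.0722×0.068478
L ≈ 0.263721


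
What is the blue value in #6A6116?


Color: #6A6116
R = 6A = 106
G = 61 = 97
B = 16 = 22
Blue = 22


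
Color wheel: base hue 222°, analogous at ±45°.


Base hue: 222°
Left analog: (222 - 45) mod 360 = 177°
Right analog: (222 + 45) mod 360 = 267°
Analogous hues = 177° and 267°


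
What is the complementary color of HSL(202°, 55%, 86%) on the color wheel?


Complement = opposite side of color wheel = hue + 180°
H' = (202 + 180) mod 360 = 22°
S and L unchanged.
= HSL(22°, 55%, 86%)


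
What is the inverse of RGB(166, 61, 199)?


Invert: (255-R, 255-G, 255-B)
R: 255-166 = 89
G: 255-61 = 194
B: 255-199 = 56
= RGB(89, 194, 56)


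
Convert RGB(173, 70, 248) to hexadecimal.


R = 173 → AD (hex)
G = 70 → 46 (hex)
B = 248 → F8 (hex)
Hex = #AD46F8


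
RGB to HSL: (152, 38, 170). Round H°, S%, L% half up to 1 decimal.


Normalize: R'=152/255≈0.5961, G'=38/255≈0.1490, B'=170/255≈0.6667
Max=170/255, Min=38/255, Δ=Max-Min=132/255
L = (Max+Min)/2 = (170+38)/510 = 208/510 = 0.40784… → L = 40.8%
L ≤ 0.5 → S = Δ/(Max+Min) = 132/(170+38) = 132/208 = 0.63461… → S = 63.5%
(the 1/255 factors cancel in S and H, so raw channel differences can be used)
Max is B' → H = 60 × ((R-G)/Δ + 4) = 60 × ((152-38)/132 + 4)
  114/132 + 4 = 0.8636… + 4 = 4.8636…
  H = 60 × 4.8636… = 291.818…° → H = 291.8°
= HSL(291.8°, 63.5%, 40.8%)


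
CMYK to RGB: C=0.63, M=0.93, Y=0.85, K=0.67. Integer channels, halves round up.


R = 255 × (1-C) × (1-K) = 255 × 0.37 × 0.33 = 31.1355 → 31
G = 255 × (1-M) × (1-K) = 255 × 0.07 × 0.33 = 5.8905 → 6
B = 255 × (1-Y) × (1-K) = 255 × 0.15 × 0.33 = 12.6225 → 13
= RGB(31, 6, 13)


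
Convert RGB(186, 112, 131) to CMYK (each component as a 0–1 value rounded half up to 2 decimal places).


R'=186/255≈0.7294, G'=112/255≈0.4392, B'=131/255≈0.5137
K = 1 - max(R',G',B') = 1 - 186/255 = 69/255 = 0.27058… → 0.27
(1-R'-K)/(1-K) simplifies to (max-R)/max with max = 186:
C = (186-186)/186 = 0/186 = 0 → 0.00
M = (186-112)/186 = 74/186 = 0.39784… → 0.40
Y = (186-131)/186 = 55/186 = 0.29569… → 0.30
= CMYK(0.00, 0.40, 0.30, 0.27)


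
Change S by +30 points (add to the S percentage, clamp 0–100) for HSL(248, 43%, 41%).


Original S = 43%
Adjustment = +30 percentage points
New S = 43 + (30) = 73
Clamp to [0, 100] → 73
= HSL(248°, 73%, 41%)


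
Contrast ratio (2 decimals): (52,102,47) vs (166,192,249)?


Linearize each sRGB channel c=v/255: c/12.92 if c ≤ 0.04045 else ((c+0.055)/1.055)^2.4
L = 0.2126×R_lin + 0.7152×G_lin + 0.0722×B_lin
Color 1 (52,102,47):
  R=52: 52/255≈0.2039 > 0.04045 → ((0.2039+0.055)/1.055)^2.4 ≈ 0.03434
  G=102: 102/255≈0.4000 > 0.04045 → ((0.4000+0.055)/1.055)^2.4 ≈ 0.13287
  B=47: 47/255≈0.1843 > 0.04045 → ((0.1843+0.055)/1.055)^2.4 ≈ 0.02843
  L1 = 0.2126×0.03434 + 0.7152×0.13287 + 0.0722×0.02843 ≈ 0.10438
Color 2 (166,192,249):
  R=166: 166/255≈0.6510 > 0.04045 → ((0.6510+0.055)/1.055)^2.4 ≈ 0.38133
  G=192: 192/255≈0.7529 > 0.04045 → ((0.7529+0.055)/1.055)^2.4 ≈ 0.52712
  B=249: 249/255≈0.9765 > 0.04045 → ((0.9765+0.055)/1.055)^2.4 ≈ 0.94731
  L2 = 0.2126×0.38133 + 0.7152×0.52712 + 0.0722×0.94731 ≈ 0.52646
Lighter = 0.52646, Darker = 0.10438
Ratio = (L_lighter + 0.05) / (L_darker + 0.05)
Ratio = (0.52646 + 0.05) / (0.10438 + 0.05) = 0.57646 / 0.15438 ≈ 3.7340
Ratio ≈ 3.73:1


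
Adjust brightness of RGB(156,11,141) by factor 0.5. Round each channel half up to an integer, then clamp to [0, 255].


Multiply each channel by 0.5, round half up, clamp to [0, 255]
R: 156×0.5 = 78
G: 11×0.5 = 5.5 → round → 6
B: 141×0.5 = 70.5 → round → 71
= RGB(78, 6, 71)


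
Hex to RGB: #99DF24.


99 → 153 (R)
DF → 223 (G)
24 → 36 (B)
= RGB(153, 223, 36)


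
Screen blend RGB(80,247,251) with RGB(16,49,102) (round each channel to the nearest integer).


Screen: C = 255 - (255-A)×(255-B)/255, rounded to nearest integer
R: 255 - (255-80)×(255-16)/255 = 255 - 41825/255 ≈ 255 - 164.020 = 90.980 → 91
G: 255 - (255-247)×(255-49)/255 = 255 - 1648/255 ≈ 255 - 6.463 = 248.537 → 249
B: 255 - (255-251)×(255-102)/255 = 255 - 612/255 ≈ 255 - 2.400 = 252.600 → 253
= RGB(91, 249, 253)


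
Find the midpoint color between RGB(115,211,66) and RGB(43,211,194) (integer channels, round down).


Midpoint: each channel = ⌊(C₁+C₂)/2⌋
R: ⌊(115+43)/2⌋ = 79
G: ⌊(211+211)/2⌋ = 211
B: ⌊(66+194)/2⌋ = 130
= RGB(79, 211, 130)


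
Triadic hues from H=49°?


Triadic: equally spaced at 120° intervals
H1 = 49°
H2 = (49 + 120) mod 360 = 169°
H3 = (49 + 240) mod 360 = 289°
Triadic = 49°, 169°, 289°


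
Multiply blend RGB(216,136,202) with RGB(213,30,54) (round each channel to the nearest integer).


Multiply: C = A×B/255, rounded to nearest integer
R: 216×213/255 = 46008/255 ≈ 180.424 → 180
G: 136×30/255 = 4080/255 ≈ 16.000 → 16
B: 202×54/255 = 10908/255 ≈ 42.776 → 43
= RGB(180, 16, 43)


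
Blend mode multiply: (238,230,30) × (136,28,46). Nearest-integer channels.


Multiply: C = A×B/255, rounded to nearest integer
R: 238×136/255 = 32368/255 ≈ 126.933 → 127
G: 230×28/255 = 6440/255 ≈ 25.255 → 25
B: 30×46/255 = 1380/255 ≈ 5.412 → 5
= RGB(127, 25, 5)


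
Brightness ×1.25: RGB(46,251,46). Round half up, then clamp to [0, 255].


Multiply each channel by 1.25, round half up, clamp to [0, 255]
R: 46×1.25 = 57.5 → round → 58
G: 251×1.25 = 313.75 → round → 314 → clamp → 255
B: 46×1.25 = 57.5 → round → 58
= RGB(58, 255, 58)


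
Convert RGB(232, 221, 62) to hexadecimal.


R = 232 → E8 (hex)
G = 221 → DD (hex)
B = 62 → 3E (hex)
Hex = #E8DD3E


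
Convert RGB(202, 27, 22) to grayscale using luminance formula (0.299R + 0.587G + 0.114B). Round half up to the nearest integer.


Gray = 0.299×R + 0.587×G + 0.114×B
Gray = 0.299×202 + 0.587×27 + 0.114×22
Gray = 60.398 + 15.849 + 2.508
Gray = 78.755 → round half up → 79
Gray = 79


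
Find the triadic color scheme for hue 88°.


Triadic: equally spaced at 120° intervals
H1 = 88°
H2 = (88 + 120) mod 360 = 208°
H3 = (88 + 240) mod 360 = 328°
Triadic = 88°, 208°, 328°


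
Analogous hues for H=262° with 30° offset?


Base hue: 262°
Left analog: (262 - 30) mod 360 = 232°
Right analog: (262 + 30) mod 360 = 292°
Analogous hues = 232° and 292°


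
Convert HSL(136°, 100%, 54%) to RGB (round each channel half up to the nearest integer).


H=136°, S=1.00, L=0.54
C = (1-|2L-1|)×S = (1-|0.08|)×1.00 = 0.92
H' = H/60 = 136/60 ≈ 2.2667; X = C×(1-|H' mod 2 - 1|) ≈ 0.2453
m = L - C/2 = 0.54 - 0.46 = 0.08
Sector ⌊H'⌋ = 2 → (R',G',B') = (0.0, 0.92, ≈0.2453)
RGB = ((R'+m)×255, (G'+m)×255, (B'+m)×255) = (20.4, 255.0, 82.96)
Round half up → RGB(20, 255, 83)


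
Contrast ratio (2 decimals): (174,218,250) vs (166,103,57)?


Linearize each sRGB channel c=v/255: c/12.92 if c ≤ 0.04045 else ((c+0.055)/1.055)^2.4
L = 0.2126×R_lin + 0.7152×G_lin + 0.0722×B_lin
Color 1 (174,218,250):
  R=174: 174/255≈0.6824 > 0.04045 → ((0.6824+0.055)/1.055)^2.4 ≈ 0.42327
  G=218: 218/255≈0.8549 > 0.04045 → ((0.8549+0.055)/1.055)^2.4 ≈ 0.70110
  B=250: 250/255≈0.9804 > 0.04045 → ((0.9804+0.055)/1.055)^2.4 ≈ 0.95597
  L1 = 0.2126×0.42327 + 0.7152×0.70110 + 0.0722×0.95597 ≈ 0.66044
Color 2 (166,103,57):
  R=166: 166/255≈0.6510 > 0.04045 → ((0.6510+0.055)/1.055)^2.4 ≈ 0.38133
  G=103: 103/255≈0.4039 > 0.04045 → ((0.4039+0.055)/1.055)^2.4 ≈ 0.13563
  B=57: 57/255≈0.2235 > 0.04045 → ((0.2235+0.055)/1.055)^2.4 ≈ 0.04092
  L2 = 0.2126×0.38133 + 0.7152×0.13563 + 0.0722×0.04092 ≈ 0.18103
Lighter = 0.66044, Darker = 0.18103
Ratio = (L_lighter + 0.05) / (L_darker + 0.05)
Ratio = (0.66044 + 0.05) / (0.18103 + 0.05) = 0.71044 / 0.23103 ≈ 3.0751
Ratio ≈ 3.08:1


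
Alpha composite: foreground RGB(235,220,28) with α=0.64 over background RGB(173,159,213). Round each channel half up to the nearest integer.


C = α×F + (1-α)×B, with 1-α = 0.36
R: 0.64×235 + 0.36×173 = 150.40 + 62.28 = 212.68 → 213
G: 0.64×220 + 0.36×159 = 140.80 + 57.24 = 198.04 → 198
B: 0.64×28 + 0.36×213 = 17.92 + 76.68 = 94.60 → 95
= RGB(213, 198, 95)


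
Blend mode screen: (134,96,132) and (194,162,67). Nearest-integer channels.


Screen: C = 255 - (255-A)×(255-B)/255, rounded to nearest integer
R: 255 - (255-134)×(255-194)/255 = 255 - 7381/255 ≈ 255 - 28.945 = 226.055 → 226
G: 255 - (255-96)×(255-162)/255 = 255 - 14787/255 ≈ 255 - 57.988 = 197.012 → 197
B: 255 - (255-132)×(255-67)/255 = 255 - 23124/255 ≈ 255 - 90.682 = 164.318 → 164
= RGB(226, 197, 164)


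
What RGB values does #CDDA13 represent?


CD → 205 (R)
DA → 218 (G)
13 → 19 (B)
= RGB(205, 218, 19)


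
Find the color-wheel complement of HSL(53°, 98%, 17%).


Complement = opposite side of color wheel = hue + 180°
H' = (53 + 180) mod 360 = 233°
S and L unchanged.
= HSL(233°, 98%, 17%)


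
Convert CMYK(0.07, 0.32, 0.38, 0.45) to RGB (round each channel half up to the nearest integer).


R = 255 × (1-C) × (1-K) = 255 × 0.93 × 0.55 = 130.4325 → 130
G = 255 × (1-M) × (1-K) = 255 × 0.68 × 0.55 = 95.37 → 95
B = 255 × (1-Y) × (1-K) = 255 × 0.62 × 0.55 = 86.955 → 87
= RGB(130, 95, 87)


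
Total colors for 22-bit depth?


Colors = 2^bits = 2^22
= 4,194,304 colors


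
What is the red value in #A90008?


Color: #A90008
R = A9 = 169
G = 00 = 0
B = 08 = 8
Red = 169


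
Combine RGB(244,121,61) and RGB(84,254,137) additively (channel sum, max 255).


Additive: each channel = min(255, C₁+C₂)
R: 244+84 = 328 → 255
G: 121+254 = 375 → 255
B: 61+137 = 198 → 198
= RGB(255, 255, 198)


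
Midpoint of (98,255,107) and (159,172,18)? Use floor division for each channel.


Midpoint: each channel = ⌊(C₁+C₂)/2⌋
R: ⌊(98+159)/2⌋ = 128
G: ⌊(255+172)/2⌋ = 213
B: ⌊(107+18)/2⌋ = 62
= RGB(128, 213, 62)


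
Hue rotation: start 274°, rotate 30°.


New hue = (H + rotation) mod 360
New hue = (274 + 30) mod 360
= 304 mod 360
= 304°


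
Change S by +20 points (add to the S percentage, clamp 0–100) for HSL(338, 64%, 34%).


Original S = 64%
Adjustment = +20 percentage points
New S = 64 + (20) = 84
Clamp to [0, 100] → 84
= HSL(338°, 84%, 34%)


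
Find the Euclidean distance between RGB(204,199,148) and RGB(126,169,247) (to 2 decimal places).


d = √[(R₁-R₂)² + (G₁-G₂)² + (B₁-B₂)²]
d = √[(204-126)² + (199-169)² + (148-247)²]
d = √[6084 + 900 + 9801]
d = √16785
d ≈ 129.56


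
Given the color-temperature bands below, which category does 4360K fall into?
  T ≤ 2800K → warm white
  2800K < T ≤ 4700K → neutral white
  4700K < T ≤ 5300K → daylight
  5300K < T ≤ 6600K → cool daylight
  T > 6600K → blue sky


Temperature: 4360K
2800K < 4360K ≤ 4700K → neutral white
Classification: neutral white


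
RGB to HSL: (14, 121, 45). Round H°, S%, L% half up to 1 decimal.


Normalize: R'=14/255≈0.0549, G'=121/255≈0.4745, B'=45/255≈0.1765
Max=121/255, Min=14/255, Δ=Max-Min=107/255
L = (Max+Min)/2 = (121+14)/510 = 135/510 = 0.26470… → L = 26.5%
L ≤ 0.5 → S = Δ/(Max+Min) = 107/(121+14) = 107/135 = 0.79259… → S = 79.3%
(the 1/255 factors cancel in S and H, so raw channel differences can be used)
Max is G' → H = 60 × ((B-R)/Δ + 2) = 60 × ((45-14)/107 + 2)
  31/107 + 2 = 0.2897… + 2 = 2.2897…
  H = 60 × 2.2897… = 137.383…° → H = 137.4°
= HSL(137.4°, 79.3%, 26.5%)


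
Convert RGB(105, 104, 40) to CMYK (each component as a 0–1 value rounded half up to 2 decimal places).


R'=105/255≈0.4118, G'=104/255≈0.4078, B'=40/255≈0.1569
K = 1 - max(R',G',B') = 1 - 105/255 = 150/255 = 0.58823… → 0.59
(1-R'-K)/(1-K) simplifies to (max-R)/max with max = 105:
C = (105-105)/105 = 0/105 = 0 → 0.00
M = (105-104)/105 = 1/105 = 0.00952… → 0.01
Y = (105-40)/105 = 65/105 = 0.61904… → 0.62
= CMYK(0.00, 0.01, 0.62, 0.59)


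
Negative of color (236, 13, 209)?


Invert: (255-R, 255-G, 255-B)
R: 255-236 = 19
G: 255-13 = 242
B: 255-209 = 46
= RGB(19, 242, 46)


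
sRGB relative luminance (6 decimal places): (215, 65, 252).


Linearize each channel (sRGB transfer function): c = v/255; c_lin = c/12.92 if c ≤ 0.04045, else ((c+0.055)/1.055)^2.4
  R: 215/255 ≈ 0.843137 > 0.04045 → ((0.843137+0.055)/1.055)^2.4 ≈ 0.679542
  G: 65/255 ≈ 0.254902 > 0.04045 → ((0.254902+0.055)/1.055)^2.4 ≈ 0.052861
  B: 252/255 ≈ 0.988235 > 0.04045 → ((0.988235+0.055)/1.055)^2.4 ≈ 0.973445
R_lin = 0.679542, G_lin = 0.052861, B_lin = 0.973445
L = 0.2126×R + 0.7152×G + 0.0722×B
L = 0.2126×0.679542 + 0.7152×0.052861 + 0.0722×0.973445
L ≈ 0.252559


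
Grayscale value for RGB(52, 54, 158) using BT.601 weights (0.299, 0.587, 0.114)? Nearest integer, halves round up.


Gray = 0.299×R + 0.587×G + 0.114×B
Gray = 0.299×52 + 0.587×54 + 0.114×158
Gray = 15.548 + 31.698 + 18.012
Gray = 65.258 → round half up → 65
Gray = 65


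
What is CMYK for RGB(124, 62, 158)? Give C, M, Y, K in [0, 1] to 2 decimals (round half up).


R'=124/255≈0.4863, G'=62/255≈0.2431, B'=158/255≈0.6196
K = 1 - max(R',G',B') = 1 - 158/255 = 97/255 = 0.38039… → 0.38
(1-R'-K)/(1-K) simplifies to (max-R)/max with max = 158:
C = (158-124)/158 = 34/158 = 0.21518… → 0.22
M = (158-62)/158 = 96/158 = 0.60759… → 0.61
Y = (158-158)/158 = 0/158 = 0 → 0.00
= CMYK(0.22, 0.61, 0.00, 0.38)
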